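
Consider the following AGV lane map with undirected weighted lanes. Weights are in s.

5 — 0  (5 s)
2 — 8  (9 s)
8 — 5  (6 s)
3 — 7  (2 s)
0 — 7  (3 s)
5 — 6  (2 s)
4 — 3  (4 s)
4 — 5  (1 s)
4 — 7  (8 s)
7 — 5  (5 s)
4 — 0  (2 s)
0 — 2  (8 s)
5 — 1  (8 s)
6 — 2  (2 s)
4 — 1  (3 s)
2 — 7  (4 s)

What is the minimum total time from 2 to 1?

8 s

Compare a few routes:
2 → 6 → 5 → 4 → 1: 2+2+1+3 = 8
2 → 6 → 5 → 1: 2+2+8 = 12
The minimum is 8 s via 2 → 6 → 5 → 4 → 1.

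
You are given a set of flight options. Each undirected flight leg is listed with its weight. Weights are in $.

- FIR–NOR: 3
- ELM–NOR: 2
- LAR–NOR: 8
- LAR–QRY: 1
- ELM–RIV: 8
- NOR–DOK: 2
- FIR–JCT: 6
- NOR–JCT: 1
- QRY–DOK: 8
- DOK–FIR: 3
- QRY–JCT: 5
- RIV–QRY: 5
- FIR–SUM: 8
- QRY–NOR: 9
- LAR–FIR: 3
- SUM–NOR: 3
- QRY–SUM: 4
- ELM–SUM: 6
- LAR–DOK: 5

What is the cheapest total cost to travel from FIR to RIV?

$9

Running Dijkstra from FIR:
FIR: 0
NOR: 3  (via FIR)
DOK: 3  (via FIR)
LAR: 3  (via FIR)
QRY: 4  (via LAR)
JCT: 4  (via NOR)
ELM: 5  (via NOR)
SUM: 6  (via NOR)
RIV: 9  (via QRY)
Shortest route: FIR–LAR–QRY–RIV = $9.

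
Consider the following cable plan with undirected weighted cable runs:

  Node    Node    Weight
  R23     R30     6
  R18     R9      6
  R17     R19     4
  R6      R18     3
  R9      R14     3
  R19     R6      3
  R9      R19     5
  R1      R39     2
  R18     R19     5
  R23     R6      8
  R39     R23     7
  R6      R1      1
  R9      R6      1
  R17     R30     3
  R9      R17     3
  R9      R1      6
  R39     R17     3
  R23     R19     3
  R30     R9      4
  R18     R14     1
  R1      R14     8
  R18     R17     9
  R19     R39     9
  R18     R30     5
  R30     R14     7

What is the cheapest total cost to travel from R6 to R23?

6

Settle nodes by increasing distance from R6:
R6: 0
R9: 1  (via R6)
R1: 1  (via R6)
R39: 3  (via R1)
R18: 3  (via R6)
R19: 3  (via R6)
R14: 4  (via R9)
R17: 4  (via R9)
R30: 5  (via R9)
R23: 6  (via R19)
Shortest route: R6–R19–R23 = 6.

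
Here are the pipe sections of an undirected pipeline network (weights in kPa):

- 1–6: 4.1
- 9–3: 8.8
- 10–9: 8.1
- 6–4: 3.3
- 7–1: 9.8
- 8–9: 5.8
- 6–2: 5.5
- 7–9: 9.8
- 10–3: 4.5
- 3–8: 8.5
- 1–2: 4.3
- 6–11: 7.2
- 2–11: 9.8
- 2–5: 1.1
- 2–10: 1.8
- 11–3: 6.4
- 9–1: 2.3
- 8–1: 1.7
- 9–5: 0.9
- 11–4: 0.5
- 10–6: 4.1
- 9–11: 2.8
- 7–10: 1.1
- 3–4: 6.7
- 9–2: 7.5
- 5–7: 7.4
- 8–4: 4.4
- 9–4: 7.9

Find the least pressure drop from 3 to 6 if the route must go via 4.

Shortest 3→4: 3 → 4 = 6.7
Shortest 4→6: 4 → 6 = 3.3
Total via 4: 6.7 + 3.3 = 10 kPa.

10 kPa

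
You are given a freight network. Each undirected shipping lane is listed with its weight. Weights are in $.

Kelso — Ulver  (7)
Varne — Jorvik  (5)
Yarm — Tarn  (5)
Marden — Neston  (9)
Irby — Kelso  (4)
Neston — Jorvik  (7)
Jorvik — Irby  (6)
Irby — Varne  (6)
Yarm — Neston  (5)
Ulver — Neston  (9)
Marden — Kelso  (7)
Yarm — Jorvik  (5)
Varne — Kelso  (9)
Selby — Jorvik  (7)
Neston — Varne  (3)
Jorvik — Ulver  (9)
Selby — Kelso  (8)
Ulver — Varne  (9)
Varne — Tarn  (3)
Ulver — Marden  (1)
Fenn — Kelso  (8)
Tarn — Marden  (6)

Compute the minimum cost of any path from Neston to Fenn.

Settle nodes by increasing distance from Neston:
Neston: 0
Varne: 3  (via Neston)
Yarm: 5  (via Neston)
Tarn: 6  (via Varne)
Jorvik: 7  (via Neston)
Ulver: 9  (via Neston)
Irby: 9  (via Varne)
Marden: 9  (via Neston)
Kelso: 12  (via Varne)
Selby: 14  (via Jorvik)
Fenn: 20  (via Kelso)
Shortest route: Neston → Varne → Kelso → Fenn = $20.

$20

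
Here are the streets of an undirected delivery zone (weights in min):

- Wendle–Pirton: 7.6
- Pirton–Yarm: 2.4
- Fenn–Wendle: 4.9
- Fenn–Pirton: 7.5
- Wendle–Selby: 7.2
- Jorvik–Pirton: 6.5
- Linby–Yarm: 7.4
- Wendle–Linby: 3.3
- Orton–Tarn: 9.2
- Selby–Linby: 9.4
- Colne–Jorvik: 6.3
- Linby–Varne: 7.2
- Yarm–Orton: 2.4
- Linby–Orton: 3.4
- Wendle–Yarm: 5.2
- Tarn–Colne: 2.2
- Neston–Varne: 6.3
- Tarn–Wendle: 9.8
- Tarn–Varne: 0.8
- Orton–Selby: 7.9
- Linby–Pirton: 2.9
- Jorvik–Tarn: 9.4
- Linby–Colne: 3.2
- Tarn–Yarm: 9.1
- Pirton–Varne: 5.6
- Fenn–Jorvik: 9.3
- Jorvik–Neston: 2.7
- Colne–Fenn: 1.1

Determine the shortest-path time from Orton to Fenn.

Enumerating some paths:
Orton - Linby - Wendle - Fenn: 3.4+3.3+4.9 = 11.6
Orton - Linby - Colne - Fenn: 3.4+3.2+1.1 = 7.7
Cheapest is Orton - Linby - Colne - Fenn at 7.7 min.

7.7 min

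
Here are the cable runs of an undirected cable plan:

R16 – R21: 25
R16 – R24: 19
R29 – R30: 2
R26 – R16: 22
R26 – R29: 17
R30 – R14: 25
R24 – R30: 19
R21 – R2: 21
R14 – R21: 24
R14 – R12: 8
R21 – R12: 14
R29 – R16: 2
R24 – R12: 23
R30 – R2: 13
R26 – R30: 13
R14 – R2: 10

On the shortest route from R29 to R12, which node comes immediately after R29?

R30

Candidate routes:
R29 → R30 → R14 → R12: 2+25+8 = 35
R29 → R30 → R2 → R14 → R12: 2+13+10+8 = 33
Cheapest is R29 → R30 → R2 → R14 → R12 at 33.
So from R29 the first move is to R30.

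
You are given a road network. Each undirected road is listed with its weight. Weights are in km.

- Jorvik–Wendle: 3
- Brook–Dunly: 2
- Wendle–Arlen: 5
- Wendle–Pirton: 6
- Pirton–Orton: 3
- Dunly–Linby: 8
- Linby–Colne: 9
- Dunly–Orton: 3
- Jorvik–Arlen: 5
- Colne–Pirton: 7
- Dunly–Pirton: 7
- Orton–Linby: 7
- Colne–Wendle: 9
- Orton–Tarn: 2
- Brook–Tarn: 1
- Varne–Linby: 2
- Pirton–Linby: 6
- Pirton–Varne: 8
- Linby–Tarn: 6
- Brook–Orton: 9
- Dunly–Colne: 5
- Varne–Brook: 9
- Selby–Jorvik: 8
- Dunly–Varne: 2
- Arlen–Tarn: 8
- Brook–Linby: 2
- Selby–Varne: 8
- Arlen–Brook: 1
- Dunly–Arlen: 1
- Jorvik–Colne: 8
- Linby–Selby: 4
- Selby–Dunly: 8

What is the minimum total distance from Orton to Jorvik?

Candidate routes:
Orton–Dunly–Arlen–Jorvik: 3+1+5 = 9
Orton–Dunly–Brook–Arlen–Jorvik: 3+2+1+5 = 11
Cheapest is Orton–Dunly–Arlen–Jorvik at 9 km.

9 km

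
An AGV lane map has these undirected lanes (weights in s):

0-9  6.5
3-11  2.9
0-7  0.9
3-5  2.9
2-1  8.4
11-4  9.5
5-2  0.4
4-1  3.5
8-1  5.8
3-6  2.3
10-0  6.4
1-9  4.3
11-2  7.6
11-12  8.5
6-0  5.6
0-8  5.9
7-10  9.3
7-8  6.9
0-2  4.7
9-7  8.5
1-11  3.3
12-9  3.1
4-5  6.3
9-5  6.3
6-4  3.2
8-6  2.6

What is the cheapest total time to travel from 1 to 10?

Running Dijkstra from 1:
1: 0
11: 3.3  (via 1)
4: 3.5  (via 1)
9: 4.3  (via 1)
8: 5.8  (via 1)
3: 6.2  (via 11)
6: 6.7  (via 4)
12: 7.4  (via 9)
2: 8.4  (via 1)
5: 8.8  (via 2)
0: 10.8  (via 9)
7: 11.7  (via 0)
10: 17.2  (via 0)
Shortest route: 1 → 9 → 0 → 10 = 17.2 s.

17.2 s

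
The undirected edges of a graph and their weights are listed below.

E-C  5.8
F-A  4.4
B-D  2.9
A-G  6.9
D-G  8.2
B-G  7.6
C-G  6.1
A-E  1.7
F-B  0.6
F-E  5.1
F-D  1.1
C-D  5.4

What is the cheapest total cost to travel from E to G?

8.6

Running Dijkstra from E:
E: 0
A: 1.7  (via E)
F: 5.1  (via E)
B: 5.7  (via F)
C: 5.8  (via E)
D: 6.2  (via F)
G: 8.6  (via A)
Shortest route: E → A → G = 8.6.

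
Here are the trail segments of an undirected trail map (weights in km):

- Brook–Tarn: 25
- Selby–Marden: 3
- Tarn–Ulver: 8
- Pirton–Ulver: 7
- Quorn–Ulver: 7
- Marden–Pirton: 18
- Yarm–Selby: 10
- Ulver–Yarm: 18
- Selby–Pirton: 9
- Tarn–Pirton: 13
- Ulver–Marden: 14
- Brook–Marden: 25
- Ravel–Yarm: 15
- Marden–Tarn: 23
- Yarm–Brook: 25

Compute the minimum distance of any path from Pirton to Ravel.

Shortest distances from Pirton:
Pirton: 0
Ulver: 7  (via Pirton)
Selby: 9  (via Pirton)
Marden: 12  (via Selby)
Tarn: 13  (via Pirton)
Quorn: 14  (via Ulver)
Yarm: 19  (via Selby)
Ravel: 34  (via Yarm)
Shortest route: Pirton–Selby–Yarm–Ravel = 34 km.

34 km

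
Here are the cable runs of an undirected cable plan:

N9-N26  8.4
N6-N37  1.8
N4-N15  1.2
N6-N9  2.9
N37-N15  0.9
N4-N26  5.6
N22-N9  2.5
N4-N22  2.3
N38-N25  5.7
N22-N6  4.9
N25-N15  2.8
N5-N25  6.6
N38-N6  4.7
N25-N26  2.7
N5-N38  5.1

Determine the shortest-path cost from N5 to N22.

Candidate routes:
N5–N38–N6–N9–N22: 5.1+4.7+2.9+2.5 = 15.2
N5–N38–N6–N22: 5.1+4.7+4.9 = 14.7
N5–N25–N15–N4–N22: 6.6+2.8+1.2+2.3 = 12.9
Cheapest is N5–N25–N15–N4–N22 at 12.9.

12.9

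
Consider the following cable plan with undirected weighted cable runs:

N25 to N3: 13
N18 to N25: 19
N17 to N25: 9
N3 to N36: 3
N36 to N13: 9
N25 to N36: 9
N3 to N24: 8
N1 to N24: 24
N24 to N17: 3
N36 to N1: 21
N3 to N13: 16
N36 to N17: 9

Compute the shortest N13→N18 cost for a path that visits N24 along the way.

Best N13 to N24: N13–N36–N3–N24 costing 20
Best N24 to N18: N24–N17–N25–N18 costing 31
Total via N24: 20 + 31 = 51.

51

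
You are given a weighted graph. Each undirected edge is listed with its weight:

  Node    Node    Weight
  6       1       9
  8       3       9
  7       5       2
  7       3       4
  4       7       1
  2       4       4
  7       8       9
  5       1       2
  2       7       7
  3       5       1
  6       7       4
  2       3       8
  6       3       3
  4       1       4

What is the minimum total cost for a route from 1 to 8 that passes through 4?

14

Shortest 1→4: 1 → 4 = 4
Shortest 4→8: 4 → 7 → 8 = 10
Total via 4: 4 + 10 = 14.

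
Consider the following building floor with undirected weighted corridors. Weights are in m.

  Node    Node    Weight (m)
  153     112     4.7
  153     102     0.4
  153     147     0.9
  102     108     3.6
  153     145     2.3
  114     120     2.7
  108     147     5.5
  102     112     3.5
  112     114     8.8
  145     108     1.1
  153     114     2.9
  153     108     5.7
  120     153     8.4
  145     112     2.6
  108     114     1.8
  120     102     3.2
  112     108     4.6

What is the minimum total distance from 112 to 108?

Compare a few routes:
112–108: 4.6 = 4.6
112–145–108: 2.6+1.1 = 3.7
The minimum is 3.7 m via 112–145–108.

3.7 m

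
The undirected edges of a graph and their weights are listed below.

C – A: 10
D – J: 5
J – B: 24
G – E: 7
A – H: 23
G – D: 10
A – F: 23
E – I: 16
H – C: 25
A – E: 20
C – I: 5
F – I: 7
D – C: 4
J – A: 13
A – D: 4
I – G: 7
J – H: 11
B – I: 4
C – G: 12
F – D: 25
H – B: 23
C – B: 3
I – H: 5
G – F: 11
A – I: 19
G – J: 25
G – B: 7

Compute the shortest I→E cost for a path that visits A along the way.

Best I to A: I–C–D–A costing 13
Shortest A→E: A–E = 20
Total via A: 13 + 20 = 33.

33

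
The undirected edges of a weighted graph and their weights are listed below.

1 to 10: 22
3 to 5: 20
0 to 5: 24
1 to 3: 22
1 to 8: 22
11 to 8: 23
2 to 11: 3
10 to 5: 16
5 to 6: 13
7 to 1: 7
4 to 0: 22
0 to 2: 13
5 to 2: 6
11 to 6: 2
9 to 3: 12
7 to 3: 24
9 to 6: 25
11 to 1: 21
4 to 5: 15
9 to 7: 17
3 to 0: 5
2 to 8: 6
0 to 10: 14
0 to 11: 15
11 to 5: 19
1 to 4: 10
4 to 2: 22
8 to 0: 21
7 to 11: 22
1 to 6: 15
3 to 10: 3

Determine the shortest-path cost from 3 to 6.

22

Enumerating some paths:
3 → 10 → 5 → 2 → 11 → 6: 3+16+6+3+2 = 30
3 → 0 → 2 → 11 → 6: 5+13+3+2 = 23
3 → 0 → 11 → 6: 5+15+2 = 22
The minimum is 22 via 3 → 0 → 11 → 6.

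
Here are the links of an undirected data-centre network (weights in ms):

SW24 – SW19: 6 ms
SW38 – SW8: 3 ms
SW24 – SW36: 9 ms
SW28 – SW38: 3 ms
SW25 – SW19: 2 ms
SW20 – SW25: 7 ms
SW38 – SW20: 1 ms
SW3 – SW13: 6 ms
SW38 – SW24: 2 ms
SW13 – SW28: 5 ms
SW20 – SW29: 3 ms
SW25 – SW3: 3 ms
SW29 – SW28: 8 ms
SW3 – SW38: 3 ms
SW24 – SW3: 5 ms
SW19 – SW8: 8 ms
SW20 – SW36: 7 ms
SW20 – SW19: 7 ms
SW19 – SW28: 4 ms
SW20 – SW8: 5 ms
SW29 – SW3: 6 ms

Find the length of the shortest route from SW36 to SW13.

16 ms

Enumerating some paths:
SW36 - SW20 - SW38 - SW3 - SW13: 7+1+3+6 = 17
SW36 - SW24 - SW38 - SW28 - SW13: 9+2+3+5 = 19
SW36 - SW20 - SW38 - SW28 - SW13: 7+1+3+5 = 16
The minimum is 16 ms via SW36 - SW20 - SW38 - SW28 - SW13.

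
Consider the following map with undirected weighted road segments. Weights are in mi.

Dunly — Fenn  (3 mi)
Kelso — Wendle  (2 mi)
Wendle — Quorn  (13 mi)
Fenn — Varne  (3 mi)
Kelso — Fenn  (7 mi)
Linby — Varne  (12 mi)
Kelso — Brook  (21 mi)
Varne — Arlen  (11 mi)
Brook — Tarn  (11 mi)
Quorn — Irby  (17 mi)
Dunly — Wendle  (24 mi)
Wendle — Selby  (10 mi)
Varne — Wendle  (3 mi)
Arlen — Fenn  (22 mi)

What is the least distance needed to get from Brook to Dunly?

31 mi

Running Dijkstra from Brook:
Brook: 0
Tarn: 11  (via Brook)
Kelso: 21  (via Brook)
Wendle: 23  (via Kelso)
Varne: 26  (via Wendle)
Fenn: 28  (via Kelso)
Dunly: 31  (via Fenn)
Shortest route: Brook–Kelso–Fenn–Dunly = 31 mi.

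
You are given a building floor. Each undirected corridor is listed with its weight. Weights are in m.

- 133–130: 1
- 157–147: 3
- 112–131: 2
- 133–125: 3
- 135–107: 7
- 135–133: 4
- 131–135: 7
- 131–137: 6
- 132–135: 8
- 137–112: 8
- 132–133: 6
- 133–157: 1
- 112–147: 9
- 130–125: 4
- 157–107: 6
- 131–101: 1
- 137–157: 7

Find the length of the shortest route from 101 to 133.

Settle nodes by increasing distance from 101:
101: 0
131: 1  (via 101)
112: 3  (via 131)
137: 7  (via 131)
135: 8  (via 131)
147: 12  (via 112)
133: 12  (via 135)
Shortest route: 101–131–135–133 = 12 m.

12 m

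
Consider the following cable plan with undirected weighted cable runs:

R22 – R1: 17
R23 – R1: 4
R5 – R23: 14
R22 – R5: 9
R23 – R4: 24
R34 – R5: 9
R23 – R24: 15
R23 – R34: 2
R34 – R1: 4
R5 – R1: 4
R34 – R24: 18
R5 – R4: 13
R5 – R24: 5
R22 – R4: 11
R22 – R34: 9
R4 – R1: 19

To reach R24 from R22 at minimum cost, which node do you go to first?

Compare a few routes:
R22–R5–R24: 9+5 = 14
R22–R34–R1–R5–R24: 9+4+4+5 = 22
Cheapest is R22–R5–R24 at 14.
So from R22 the first move is to R5.

R5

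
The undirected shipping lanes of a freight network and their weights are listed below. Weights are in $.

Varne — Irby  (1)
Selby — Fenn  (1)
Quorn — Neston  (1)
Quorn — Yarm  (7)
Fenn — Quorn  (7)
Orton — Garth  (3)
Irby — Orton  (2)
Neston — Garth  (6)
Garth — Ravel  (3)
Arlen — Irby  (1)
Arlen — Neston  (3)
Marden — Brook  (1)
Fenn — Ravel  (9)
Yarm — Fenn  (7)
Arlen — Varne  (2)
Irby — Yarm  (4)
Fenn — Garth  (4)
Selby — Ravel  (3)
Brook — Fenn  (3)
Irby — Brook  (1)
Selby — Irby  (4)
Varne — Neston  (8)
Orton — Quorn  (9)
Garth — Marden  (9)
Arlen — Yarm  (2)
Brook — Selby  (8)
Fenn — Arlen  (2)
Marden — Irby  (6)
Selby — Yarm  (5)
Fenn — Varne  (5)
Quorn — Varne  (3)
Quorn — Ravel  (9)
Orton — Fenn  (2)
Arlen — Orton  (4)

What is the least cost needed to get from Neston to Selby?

$6

Shortest distances from Neston:
Neston: 0
Quorn: 1  (via Neston)
Arlen: 3  (via Neston)
Varne: 4  (via Quorn)
Irby: 4  (via Arlen)
Yarm: 5  (via Arlen)
Fenn: 5  (via Arlen)
Brook: 5  (via Irby)
Marden: 6  (via Brook)
Selby: 6  (via Fenn)
Shortest route: Neston → Arlen → Fenn → Selby = $6.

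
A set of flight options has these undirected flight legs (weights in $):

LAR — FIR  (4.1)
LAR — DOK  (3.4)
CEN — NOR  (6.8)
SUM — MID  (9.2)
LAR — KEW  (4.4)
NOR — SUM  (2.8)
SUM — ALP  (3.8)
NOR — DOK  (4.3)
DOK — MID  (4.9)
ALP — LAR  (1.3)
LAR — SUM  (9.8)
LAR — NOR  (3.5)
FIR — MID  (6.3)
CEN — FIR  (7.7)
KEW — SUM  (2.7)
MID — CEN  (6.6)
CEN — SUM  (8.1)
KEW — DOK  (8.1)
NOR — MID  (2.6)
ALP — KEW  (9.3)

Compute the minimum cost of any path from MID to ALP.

$7.4

Running Dijkstra from MID:
MID: 0
NOR: 2.6  (via MID)
DOK: 4.9  (via MID)
SUM: 5.4  (via NOR)
LAR: 6.1  (via NOR)
FIR: 6.3  (via MID)
CEN: 6.6  (via MID)
ALP: 7.4  (via LAR)
Shortest route: MID–NOR–LAR–ALP = $7.4.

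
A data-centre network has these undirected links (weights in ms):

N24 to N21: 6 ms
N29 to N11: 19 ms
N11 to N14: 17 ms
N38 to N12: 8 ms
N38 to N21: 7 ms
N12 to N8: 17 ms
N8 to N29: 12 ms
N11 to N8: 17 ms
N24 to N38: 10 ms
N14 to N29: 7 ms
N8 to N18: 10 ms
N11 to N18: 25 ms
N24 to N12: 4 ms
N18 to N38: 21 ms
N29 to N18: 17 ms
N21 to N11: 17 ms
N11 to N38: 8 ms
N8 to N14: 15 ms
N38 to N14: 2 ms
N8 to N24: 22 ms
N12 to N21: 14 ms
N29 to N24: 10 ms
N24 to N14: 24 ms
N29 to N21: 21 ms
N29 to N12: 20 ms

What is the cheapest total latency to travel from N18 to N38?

21 ms

Enumerating some paths:
N18 → N38: 21 = 21
N18 → N29 → N14 → N38: 17+7+2 = 26
The minimum is 21 ms via N18 → N38.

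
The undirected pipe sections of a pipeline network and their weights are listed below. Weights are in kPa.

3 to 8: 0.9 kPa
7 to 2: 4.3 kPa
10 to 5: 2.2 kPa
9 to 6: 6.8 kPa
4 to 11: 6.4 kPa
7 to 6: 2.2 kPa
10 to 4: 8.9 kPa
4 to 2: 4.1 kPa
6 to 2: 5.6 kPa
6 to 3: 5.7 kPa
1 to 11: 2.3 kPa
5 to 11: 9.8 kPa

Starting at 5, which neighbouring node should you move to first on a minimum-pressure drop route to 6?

10

Candidate routes:
5 → 10 → 4 → 2 → 6: 2.2+8.9+4.1+5.6 = 20.8
5 → 10 → 4 → 2 → 7 → 6: 2.2+8.9+4.1+4.3+2.2 = 21.7
Cheapest is 5 → 10 → 4 → 2 → 6 at 20.8 kPa.
So from 5 the first move is to 10.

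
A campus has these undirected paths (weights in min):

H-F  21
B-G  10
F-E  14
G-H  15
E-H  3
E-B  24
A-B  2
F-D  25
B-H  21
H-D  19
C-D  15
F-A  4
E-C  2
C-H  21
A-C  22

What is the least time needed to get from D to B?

31 min

Compare a few routes:
D–C–E–F–A–B: 15+2+14+4+2 = 37
D–F–A–B: 25+4+2 = 31
Cheapest is D–F–A–B at 31 min.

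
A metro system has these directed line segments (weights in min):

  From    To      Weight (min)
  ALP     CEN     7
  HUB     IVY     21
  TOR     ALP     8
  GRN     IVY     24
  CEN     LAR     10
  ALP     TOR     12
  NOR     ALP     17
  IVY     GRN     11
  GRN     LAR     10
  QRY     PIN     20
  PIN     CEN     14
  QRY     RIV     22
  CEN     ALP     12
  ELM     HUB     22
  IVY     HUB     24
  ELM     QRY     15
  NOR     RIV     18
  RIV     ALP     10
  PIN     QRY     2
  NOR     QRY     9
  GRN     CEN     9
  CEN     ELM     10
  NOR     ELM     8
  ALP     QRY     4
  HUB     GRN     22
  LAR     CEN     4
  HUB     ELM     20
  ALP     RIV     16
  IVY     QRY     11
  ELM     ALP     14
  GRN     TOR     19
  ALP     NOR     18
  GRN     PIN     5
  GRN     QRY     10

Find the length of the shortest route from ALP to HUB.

39 min

Compare a few routes:
ALP → QRY → PIN → CEN → ELM → HUB: 4+20+14+10+22 = 70
ALP → NOR → QRY → PIN → CEN → ELM → HUB: 18+9+20+14+10+22 = 93
ALP → NOR → ELM → HUB: 18+8+22 = 48
ALP → CEN → ELM → HUB: 7+10+22 = 39
The minimum is 39 min via ALP → CEN → ELM → HUB.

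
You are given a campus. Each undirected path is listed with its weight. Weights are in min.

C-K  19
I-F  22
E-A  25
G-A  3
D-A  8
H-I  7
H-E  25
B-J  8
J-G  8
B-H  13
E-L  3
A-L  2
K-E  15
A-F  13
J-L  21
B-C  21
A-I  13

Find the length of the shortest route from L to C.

37 min

Running Dijkstra from L:
L: 0
A: 2  (via L)
E: 3  (via L)
G: 5  (via A)
D: 10  (via A)
J: 13  (via G)
F: 15  (via A)
I: 15  (via A)
K: 18  (via E)
B: 21  (via J)
H: 22  (via I)
C: 37  (via K)
Shortest route: L–E–K–C = 37 min.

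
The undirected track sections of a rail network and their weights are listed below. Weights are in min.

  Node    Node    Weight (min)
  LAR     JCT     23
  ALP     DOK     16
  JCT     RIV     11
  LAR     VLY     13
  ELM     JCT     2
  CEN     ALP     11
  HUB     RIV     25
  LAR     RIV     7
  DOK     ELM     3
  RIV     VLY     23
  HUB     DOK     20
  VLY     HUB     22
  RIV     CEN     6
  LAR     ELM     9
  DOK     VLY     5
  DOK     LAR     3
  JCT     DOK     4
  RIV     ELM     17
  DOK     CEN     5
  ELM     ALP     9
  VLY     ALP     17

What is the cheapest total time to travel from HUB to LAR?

Compare a few routes:
HUB–DOK–ELM–LAR: 20+3+9 = 32
HUB–DOK–LAR: 20+3 = 23
HUB–VLY–DOK–LAR: 22+5+3 = 30
The minimum is 23 min via HUB–DOK–LAR.

23 min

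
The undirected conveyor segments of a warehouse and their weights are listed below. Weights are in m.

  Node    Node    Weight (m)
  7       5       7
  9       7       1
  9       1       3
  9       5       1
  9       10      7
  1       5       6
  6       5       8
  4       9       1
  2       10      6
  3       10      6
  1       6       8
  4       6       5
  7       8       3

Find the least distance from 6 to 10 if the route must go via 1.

18 m

Shortest 6→1: 6 → 1 = 8
Shortest 1→10: 1 → 9 → 10 = 10
Total via 1: 8 + 10 = 18 m.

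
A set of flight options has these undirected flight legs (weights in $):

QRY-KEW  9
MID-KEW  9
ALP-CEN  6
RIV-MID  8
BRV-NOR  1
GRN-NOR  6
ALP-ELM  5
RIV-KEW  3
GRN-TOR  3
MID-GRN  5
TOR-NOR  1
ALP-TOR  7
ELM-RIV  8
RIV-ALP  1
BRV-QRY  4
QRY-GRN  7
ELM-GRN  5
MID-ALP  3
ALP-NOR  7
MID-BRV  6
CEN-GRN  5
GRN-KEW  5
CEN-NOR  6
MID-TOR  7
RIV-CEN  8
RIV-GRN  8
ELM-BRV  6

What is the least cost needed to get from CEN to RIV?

Compare a few routes:
CEN - RIV: 8 = 8
CEN - GRN - RIV: 5+8 = 13
CEN - ALP - RIV: 6+1 = 7
Cheapest is CEN - ALP - RIV at $7.

$7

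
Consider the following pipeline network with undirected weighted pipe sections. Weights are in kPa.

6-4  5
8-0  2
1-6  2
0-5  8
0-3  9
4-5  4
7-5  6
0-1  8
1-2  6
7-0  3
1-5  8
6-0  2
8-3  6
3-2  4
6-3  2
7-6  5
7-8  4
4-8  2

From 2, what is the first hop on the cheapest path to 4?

Enumerating some paths:
2 - 3 - 8 - 4: 4+6+2 = 12
2 - 3 - 6 - 4: 4+2+5 = 11
2 - 3 - 6 - 0 - 8 - 4: 4+2+2+2+2 = 12
2 - 1 - 6 - 4: 6+2+5 = 13
Cheapest is 2 - 3 - 6 - 4 at 11 kPa.
So from 2 the first move is to 3.

3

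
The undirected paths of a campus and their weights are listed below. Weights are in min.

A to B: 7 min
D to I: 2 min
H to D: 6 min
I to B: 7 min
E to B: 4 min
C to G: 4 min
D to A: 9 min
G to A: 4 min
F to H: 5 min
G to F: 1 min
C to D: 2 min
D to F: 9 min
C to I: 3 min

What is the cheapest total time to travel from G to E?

15 min

Enumerating some paths:
G → A → B → E: 4+7+4 = 15
G → C → I → B → E: 4+3+7+4 = 18
Cheapest is G → A → B → E at 15 min.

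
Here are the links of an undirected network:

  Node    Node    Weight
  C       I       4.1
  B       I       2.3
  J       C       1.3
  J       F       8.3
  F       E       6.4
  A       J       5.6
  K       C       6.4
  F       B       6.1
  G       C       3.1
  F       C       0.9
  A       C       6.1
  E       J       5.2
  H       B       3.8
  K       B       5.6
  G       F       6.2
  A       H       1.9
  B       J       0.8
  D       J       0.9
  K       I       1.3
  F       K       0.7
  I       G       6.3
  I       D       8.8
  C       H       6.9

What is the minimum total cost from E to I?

8.3

Running Dijkstra from E:
E: 0
J: 5.2  (via E)
B: 6  (via J)
D: 6.1  (via J)
F: 6.4  (via E)
C: 6.5  (via J)
K: 7.1  (via F)
I: 8.3  (via B)
Shortest route: E → J → B → I = 8.3.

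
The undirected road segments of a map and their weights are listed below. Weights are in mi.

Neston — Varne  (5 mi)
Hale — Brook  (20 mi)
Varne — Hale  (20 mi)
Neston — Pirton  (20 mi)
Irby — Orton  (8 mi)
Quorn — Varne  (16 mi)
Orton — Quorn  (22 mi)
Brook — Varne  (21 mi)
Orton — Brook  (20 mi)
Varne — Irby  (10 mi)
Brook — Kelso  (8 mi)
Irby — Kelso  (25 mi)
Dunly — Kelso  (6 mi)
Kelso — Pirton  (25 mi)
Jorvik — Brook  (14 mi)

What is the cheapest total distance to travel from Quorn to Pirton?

Candidate routes:
Quorn–Orton–Irby–Varne–Neston–Pirton: 22+8+10+5+20 = 65
Quorn–Varne–Brook–Kelso–Pirton: 16+21+8+25 = 70
Quorn–Varne–Neston–Pirton: 16+5+20 = 41
The minimum is 41 mi via Quorn–Varne–Neston–Pirton.

41 mi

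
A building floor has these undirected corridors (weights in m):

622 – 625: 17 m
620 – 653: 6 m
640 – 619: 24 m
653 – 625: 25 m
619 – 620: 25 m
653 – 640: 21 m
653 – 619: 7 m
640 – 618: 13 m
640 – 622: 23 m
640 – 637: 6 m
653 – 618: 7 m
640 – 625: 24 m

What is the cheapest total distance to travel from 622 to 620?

48 m

Candidate routes:
622 - 640 - 653 - 620: 23+21+6 = 50
622 - 640 - 618 - 653 - 620: 23+13+7+6 = 49
622 - 640 - 619 - 653 - 620: 23+24+7+6 = 60
622 - 625 - 653 - 620: 17+25+6 = 48
The minimum is 48 m via 622 - 625 - 653 - 620.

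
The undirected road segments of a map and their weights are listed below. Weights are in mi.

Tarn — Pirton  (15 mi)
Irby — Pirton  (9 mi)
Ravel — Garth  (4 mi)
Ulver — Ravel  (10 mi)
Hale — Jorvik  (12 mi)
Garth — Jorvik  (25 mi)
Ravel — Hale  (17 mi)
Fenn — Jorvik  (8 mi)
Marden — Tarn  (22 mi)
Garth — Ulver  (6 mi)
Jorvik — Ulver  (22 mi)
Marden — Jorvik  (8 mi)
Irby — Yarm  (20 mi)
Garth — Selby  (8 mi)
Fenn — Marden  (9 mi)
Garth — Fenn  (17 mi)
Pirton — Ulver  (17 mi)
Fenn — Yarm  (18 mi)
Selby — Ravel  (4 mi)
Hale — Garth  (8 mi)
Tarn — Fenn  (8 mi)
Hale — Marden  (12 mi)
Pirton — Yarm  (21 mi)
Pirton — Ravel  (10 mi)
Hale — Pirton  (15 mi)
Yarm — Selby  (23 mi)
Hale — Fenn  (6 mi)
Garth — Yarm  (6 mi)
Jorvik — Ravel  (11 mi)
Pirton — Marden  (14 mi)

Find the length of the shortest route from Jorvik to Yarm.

21 mi

Compare a few routes:
Jorvik → Fenn → Hale → Garth → Yarm: 8+6+8+6 = 28
Jorvik → Hale → Garth → Yarm: 12+8+6 = 26
Jorvik → Ravel → Garth → Yarm: 11+4+6 = 21
Jorvik → Fenn → Yarm: 8+18 = 26
The minimum is 21 mi via Jorvik → Ravel → Garth → Yarm.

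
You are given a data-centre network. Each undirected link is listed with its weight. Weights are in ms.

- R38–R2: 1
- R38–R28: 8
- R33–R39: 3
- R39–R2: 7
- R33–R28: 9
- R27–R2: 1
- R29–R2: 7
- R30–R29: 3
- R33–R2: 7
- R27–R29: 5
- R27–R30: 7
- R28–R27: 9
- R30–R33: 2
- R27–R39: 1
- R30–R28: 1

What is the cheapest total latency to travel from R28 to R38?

Settle nodes by increasing distance from R28:
R28: 0
R30: 1  (via R28)
R33: 3  (via R30)
R29: 4  (via R30)
R39: 6  (via R33)
R27: 7  (via R39)
R2: 8  (via R27)
R38: 8  (via R28)
Shortest route: R28–R38 = 8 ms.

8 ms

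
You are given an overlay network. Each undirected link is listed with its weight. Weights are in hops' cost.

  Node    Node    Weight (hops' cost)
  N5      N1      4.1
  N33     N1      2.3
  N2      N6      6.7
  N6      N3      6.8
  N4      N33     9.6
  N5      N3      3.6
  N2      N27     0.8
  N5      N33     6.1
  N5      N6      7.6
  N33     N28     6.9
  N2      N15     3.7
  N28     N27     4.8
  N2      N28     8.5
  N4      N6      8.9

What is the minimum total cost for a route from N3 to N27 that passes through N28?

21.4 hops' cost

Best N3 to N28: N3–N5–N33–N28 costing 16.6
Shortest N28→N27: N28–N27 = 4.8
Total via N28: 16.6 + 4.8 = 21.4 hops' cost.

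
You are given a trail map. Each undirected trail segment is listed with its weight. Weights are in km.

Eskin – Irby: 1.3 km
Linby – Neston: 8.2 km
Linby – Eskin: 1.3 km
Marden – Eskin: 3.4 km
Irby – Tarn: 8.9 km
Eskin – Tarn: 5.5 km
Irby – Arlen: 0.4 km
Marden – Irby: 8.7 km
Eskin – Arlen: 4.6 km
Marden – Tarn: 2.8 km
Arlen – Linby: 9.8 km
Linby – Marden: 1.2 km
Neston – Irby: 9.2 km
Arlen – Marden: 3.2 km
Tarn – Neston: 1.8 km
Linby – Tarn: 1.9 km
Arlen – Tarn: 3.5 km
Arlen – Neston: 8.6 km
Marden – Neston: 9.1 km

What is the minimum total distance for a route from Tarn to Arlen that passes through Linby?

Shortest Tarn→Linby: Tarn–Linby = 1.9
Shortest Linby→Arlen: Linby–Eskin–Irby–Arlen = 3
Total via Linby: 1.9 + 3 = 4.9 km.

4.9 km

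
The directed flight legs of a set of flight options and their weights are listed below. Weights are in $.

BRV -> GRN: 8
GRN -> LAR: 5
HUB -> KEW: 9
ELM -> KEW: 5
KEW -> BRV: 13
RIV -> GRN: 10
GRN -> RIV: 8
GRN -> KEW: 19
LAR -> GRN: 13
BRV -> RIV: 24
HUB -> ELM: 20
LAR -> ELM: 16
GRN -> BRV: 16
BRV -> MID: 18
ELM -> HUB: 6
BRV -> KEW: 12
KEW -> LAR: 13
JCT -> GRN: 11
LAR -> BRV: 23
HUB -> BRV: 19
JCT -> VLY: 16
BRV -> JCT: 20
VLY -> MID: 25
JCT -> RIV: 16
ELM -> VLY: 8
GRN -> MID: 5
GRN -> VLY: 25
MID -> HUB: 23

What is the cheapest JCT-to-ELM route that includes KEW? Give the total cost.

Shortest JCT→KEW: JCT–GRN–KEW = 30
Best KEW to ELM: KEW–LAR–ELM costing 29
Total via KEW: 30 + 29 = $59.

$59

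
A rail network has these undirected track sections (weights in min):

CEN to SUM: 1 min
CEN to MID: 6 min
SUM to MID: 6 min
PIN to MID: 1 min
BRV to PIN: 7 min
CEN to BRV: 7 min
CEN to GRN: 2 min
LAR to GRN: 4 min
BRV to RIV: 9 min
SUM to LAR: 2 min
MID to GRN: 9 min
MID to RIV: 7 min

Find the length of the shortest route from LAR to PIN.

9 min

Compare a few routes:
LAR - SUM - CEN - MID - PIN: 2+1+6+1 = 10
LAR - SUM - MID - PIN: 2+6+1 = 9
Cheapest is LAR - SUM - MID - PIN at 9 min.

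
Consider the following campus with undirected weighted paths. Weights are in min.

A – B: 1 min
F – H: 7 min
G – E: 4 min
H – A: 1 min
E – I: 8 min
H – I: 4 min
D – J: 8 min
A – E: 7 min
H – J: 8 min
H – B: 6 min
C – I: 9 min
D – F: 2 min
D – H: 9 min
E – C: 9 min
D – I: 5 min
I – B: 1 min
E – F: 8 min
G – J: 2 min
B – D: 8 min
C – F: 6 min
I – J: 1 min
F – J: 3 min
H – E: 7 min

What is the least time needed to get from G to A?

5 min

Settle nodes by increasing distance from G:
G: 0
J: 2  (via G)
I: 3  (via J)
B: 4  (via I)
E: 4  (via G)
A: 5  (via B)
Shortest route: G–J–I–B–A = 5 min.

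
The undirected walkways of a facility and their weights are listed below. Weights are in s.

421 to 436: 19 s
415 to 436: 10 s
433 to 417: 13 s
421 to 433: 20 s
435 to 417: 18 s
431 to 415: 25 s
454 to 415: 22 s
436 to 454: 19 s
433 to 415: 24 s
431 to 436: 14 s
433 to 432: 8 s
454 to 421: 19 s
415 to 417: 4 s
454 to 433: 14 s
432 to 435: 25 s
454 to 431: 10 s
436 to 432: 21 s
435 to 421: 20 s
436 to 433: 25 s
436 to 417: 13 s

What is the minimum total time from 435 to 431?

45 s

Enumerating some paths:
435–417–436–431: 18+13+14 = 45
435–421–454–431: 20+19+10 = 49
435–417–415–431: 18+4+25 = 47
435–417–415–436–431: 18+4+10+14 = 46
The minimum is 45 s via 435–417–436–431.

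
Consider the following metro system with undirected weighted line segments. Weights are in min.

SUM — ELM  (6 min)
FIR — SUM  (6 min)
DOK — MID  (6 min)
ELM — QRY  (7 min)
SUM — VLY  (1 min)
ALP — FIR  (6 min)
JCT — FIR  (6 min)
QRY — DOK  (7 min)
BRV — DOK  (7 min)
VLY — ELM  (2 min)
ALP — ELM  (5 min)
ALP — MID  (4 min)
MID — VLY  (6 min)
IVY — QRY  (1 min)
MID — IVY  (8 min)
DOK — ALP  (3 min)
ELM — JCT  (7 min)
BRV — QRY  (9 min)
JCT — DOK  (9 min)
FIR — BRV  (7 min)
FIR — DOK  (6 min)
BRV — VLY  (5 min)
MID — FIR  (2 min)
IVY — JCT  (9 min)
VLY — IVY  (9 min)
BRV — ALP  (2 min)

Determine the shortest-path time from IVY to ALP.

11 min

Enumerating some paths:
IVY - QRY - ELM - ALP: 1+7+5 = 13
IVY - MID - ALP: 8+4 = 12
IVY - QRY - DOK - ALP: 1+7+3 = 11
IVY - QRY - BRV - ALP: 1+9+2 = 12
Cheapest is IVY - QRY - DOK - ALP at 11 min.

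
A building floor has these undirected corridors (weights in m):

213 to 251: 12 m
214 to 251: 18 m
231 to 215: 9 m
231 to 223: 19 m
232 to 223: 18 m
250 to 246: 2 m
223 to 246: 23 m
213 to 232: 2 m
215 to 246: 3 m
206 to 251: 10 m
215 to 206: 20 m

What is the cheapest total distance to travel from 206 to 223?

Running Dijkstra from 206:
206: 0
251: 10  (via 206)
215: 20  (via 206)
213: 22  (via 251)
246: 23  (via 215)
232: 24  (via 213)
250: 25  (via 246)
214: 28  (via 251)
231: 29  (via 215)
223: 42  (via 232)
Shortest route: 206–251–213–232–223 = 42 m.

42 m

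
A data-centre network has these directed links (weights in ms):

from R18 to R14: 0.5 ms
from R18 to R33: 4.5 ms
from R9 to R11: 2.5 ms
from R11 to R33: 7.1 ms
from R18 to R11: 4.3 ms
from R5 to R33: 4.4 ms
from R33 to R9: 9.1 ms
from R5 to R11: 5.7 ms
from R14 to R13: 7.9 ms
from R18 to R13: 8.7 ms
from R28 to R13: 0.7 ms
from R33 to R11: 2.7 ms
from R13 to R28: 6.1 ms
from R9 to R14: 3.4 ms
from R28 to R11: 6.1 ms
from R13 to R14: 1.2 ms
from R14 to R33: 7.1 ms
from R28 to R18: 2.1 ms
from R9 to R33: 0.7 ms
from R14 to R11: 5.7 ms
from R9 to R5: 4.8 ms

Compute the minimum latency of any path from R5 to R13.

Enumerating some paths:
R5 - R11 - R33 - R9 - R14 - R13: 5.7+7.1+9.1+3.4+7.9 = 33.2
R5 - R33 - R9 - R14 - R13: 4.4+9.1+3.4+7.9 = 24.8
Cheapest is R5 - R33 - R9 - R14 - R13 at 24.8 ms.

24.8 ms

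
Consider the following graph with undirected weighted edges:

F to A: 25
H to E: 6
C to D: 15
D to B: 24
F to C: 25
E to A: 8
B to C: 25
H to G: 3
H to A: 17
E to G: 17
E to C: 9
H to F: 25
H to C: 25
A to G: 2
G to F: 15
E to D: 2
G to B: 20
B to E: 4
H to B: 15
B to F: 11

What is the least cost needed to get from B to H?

10

Running Dijkstra from B:
B: 0
E: 4  (via B)
D: 6  (via E)
H: 10  (via E)
Shortest route: B → E → H = 10.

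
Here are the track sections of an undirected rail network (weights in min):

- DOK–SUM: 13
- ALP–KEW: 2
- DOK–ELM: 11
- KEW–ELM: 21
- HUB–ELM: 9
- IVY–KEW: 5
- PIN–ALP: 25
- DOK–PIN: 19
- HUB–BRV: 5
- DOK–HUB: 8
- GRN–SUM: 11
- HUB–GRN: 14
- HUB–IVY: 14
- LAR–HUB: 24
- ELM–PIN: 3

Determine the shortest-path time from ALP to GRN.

Compare a few routes:
ALP–KEW–ELM–HUB–GRN: 2+21+9+14 = 46
ALP–KEW–IVY–HUB–GRN: 2+5+14+14 = 35
ALP–PIN–ELM–HUB–GRN: 25+3+9+14 = 51
Cheapest is ALP–KEW–IVY–HUB–GRN at 35 min.

35 min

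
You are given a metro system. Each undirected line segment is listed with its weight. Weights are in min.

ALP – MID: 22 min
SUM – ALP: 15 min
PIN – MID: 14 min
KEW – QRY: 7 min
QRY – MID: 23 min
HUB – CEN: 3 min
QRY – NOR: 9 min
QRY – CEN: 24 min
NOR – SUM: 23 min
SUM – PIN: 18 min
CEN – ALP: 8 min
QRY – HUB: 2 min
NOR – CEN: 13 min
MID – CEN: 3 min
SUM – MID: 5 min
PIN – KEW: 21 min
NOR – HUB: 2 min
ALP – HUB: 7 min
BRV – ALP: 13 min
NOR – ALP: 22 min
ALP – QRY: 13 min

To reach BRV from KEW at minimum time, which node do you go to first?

Candidate routes:
KEW–QRY–ALP–BRV: 7+13+13 = 33
KEW–QRY–HUB–CEN–ALP–BRV: 7+2+3+8+13 = 33
KEW–QRY–NOR–HUB–ALP–BRV: 7+9+2+7+13 = 38
KEW–QRY–HUB–ALP–BRV: 7+2+7+13 = 29
The minimum is 29 min via KEW–QRY–HUB–ALP–BRV.
So from KEW the first move is to QRY.

QRY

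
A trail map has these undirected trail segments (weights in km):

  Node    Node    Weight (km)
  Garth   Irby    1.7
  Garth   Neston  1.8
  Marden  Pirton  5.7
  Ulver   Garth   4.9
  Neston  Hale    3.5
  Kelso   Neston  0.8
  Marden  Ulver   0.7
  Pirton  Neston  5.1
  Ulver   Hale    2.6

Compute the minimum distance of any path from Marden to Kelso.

Shortest distances from Marden:
Marden: 0
Ulver: 0.7  (via Marden)
Hale: 3.3  (via Ulver)
Garth: 5.6  (via Ulver)
Pirton: 5.7  (via Marden)
Neston: 6.8  (via Hale)
Irby: 7.3  (via Garth)
Kelso: 7.6  (via Neston)
Shortest route: Marden → Ulver → Hale → Neston → Kelso = 7.6 km.

7.6 km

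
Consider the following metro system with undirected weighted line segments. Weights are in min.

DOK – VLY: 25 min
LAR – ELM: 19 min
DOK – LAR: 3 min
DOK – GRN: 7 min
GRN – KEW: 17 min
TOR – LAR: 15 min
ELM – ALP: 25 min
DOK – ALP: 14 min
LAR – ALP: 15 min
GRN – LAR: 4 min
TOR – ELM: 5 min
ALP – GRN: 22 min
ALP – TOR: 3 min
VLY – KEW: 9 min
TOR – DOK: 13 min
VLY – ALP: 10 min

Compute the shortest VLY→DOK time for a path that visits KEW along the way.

Best VLY to KEW: VLY → KEW costing 9
Shortest KEW→DOK: KEW → GRN → DOK = 24
Total via KEW: 9 + 24 = 33 min.

33 min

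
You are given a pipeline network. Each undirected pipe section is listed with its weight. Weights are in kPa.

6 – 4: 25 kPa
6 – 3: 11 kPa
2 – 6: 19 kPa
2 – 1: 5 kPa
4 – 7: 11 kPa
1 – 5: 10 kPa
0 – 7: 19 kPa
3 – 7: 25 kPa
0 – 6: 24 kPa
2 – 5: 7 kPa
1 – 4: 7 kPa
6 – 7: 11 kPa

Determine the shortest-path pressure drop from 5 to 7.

28 kPa

Running Dijkstra from 5:
5: 0
2: 7  (via 5)
1: 10  (via 5)
4: 17  (via 1)
6: 26  (via 2)
7: 28  (via 4)
Shortest route: 5–1–4–7 = 28 kPa.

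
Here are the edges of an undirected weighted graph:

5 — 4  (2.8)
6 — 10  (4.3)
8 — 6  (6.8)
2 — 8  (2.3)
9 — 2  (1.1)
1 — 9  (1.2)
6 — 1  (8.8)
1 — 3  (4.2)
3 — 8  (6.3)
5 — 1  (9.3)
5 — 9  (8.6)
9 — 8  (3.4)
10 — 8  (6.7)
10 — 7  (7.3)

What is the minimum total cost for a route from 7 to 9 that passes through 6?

21.6

Shortest 7→6: 7–10–6 = 11.6
Best 6 to 9: 6–1–9 costing 10
Total via 6: 11.6 + 10 = 21.6.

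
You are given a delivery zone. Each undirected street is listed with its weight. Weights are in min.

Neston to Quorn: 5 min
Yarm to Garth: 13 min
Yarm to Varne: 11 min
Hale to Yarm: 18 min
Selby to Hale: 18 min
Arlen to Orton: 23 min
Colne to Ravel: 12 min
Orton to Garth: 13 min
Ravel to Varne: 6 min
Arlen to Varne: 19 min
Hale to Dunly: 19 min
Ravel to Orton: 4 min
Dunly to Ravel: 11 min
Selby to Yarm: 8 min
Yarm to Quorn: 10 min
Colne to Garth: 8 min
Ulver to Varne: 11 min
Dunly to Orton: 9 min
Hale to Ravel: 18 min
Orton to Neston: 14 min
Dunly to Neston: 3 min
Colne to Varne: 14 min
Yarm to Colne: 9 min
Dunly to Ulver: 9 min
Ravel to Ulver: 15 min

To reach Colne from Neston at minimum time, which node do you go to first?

Compare a few routes:
Neston–Orton–Ravel–Colne: 14+4+12 = 30
Neston–Dunly–Ravel–Colne: 3+11+12 = 26
Neston–Dunly–Orton–Ravel–Colne: 3+9+4+12 = 28
Neston–Quorn–Yarm–Colne: 5+10+9 = 24
The minimum is 24 min via Neston–Quorn–Yarm–Colne.
So from Neston the first move is to Quorn.

Quorn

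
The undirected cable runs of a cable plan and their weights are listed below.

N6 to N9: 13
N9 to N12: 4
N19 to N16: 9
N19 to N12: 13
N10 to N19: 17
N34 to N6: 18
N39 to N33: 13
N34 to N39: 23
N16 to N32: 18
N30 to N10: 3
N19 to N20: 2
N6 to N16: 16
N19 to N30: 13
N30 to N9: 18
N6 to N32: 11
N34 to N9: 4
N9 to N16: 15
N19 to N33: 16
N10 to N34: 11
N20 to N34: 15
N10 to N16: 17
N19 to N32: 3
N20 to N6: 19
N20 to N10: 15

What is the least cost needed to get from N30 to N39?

37

Running Dijkstra from N30:
N30: 0
N10: 3  (via N30)
N19: 13  (via N30)
N34: 14  (via N10)
N20: 15  (via N19)
N32: 16  (via N19)
N9: 18  (via N30)
N16: 20  (via N10)
N12: 22  (via N9)
N6: 27  (via N32)
N33: 29  (via N19)
N39: 37  (via N34)
Shortest route: N30 → N10 → N34 → N39 = 37.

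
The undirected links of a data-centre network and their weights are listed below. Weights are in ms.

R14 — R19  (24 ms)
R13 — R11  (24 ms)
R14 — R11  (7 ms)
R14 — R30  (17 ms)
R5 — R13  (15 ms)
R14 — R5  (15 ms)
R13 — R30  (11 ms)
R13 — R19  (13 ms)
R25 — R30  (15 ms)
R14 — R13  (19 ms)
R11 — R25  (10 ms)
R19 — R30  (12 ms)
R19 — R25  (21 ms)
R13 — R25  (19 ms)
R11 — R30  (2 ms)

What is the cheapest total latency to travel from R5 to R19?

Enumerating some paths:
R5 → R13 → R30 → R19: 15+11+12 = 38
R5 → R13 → R19: 15+13 = 28
R5 → R14 → R11 → R30 → R19: 15+7+2+12 = 36
The minimum is 28 ms via R5 → R13 → R19.

28 ms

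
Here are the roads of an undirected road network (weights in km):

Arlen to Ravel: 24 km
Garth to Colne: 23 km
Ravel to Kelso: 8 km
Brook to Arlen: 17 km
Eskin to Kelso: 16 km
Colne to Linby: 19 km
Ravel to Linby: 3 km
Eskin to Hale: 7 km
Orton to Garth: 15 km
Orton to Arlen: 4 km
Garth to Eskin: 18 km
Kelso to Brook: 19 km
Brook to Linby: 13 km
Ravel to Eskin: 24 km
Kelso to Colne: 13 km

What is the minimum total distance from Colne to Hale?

Compare a few routes:
Colne → Kelso → Eskin → Hale: 13+16+7 = 36
Colne → Garth → Eskin → Hale: 23+18+7 = 48
The minimum is 36 km via Colne → Kelso → Eskin → Hale.

36 km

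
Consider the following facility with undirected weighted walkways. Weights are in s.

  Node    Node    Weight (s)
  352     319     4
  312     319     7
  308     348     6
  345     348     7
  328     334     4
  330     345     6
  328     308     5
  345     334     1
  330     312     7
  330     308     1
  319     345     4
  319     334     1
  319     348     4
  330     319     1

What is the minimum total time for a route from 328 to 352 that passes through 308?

Shortest 328→308: 328–308 = 5
Shortest 308→352: 308–330–319–352 = 6
Total via 308: 5 + 6 = 11 s.

11 s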